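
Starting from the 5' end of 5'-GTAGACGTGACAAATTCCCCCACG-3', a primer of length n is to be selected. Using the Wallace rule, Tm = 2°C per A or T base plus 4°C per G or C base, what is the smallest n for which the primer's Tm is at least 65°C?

First 21 bases: GTAGACGTGACAAATTCCCCC → Tm = 64°C (< 65°C)
First 22 bases: GTAGACGTGACAAATTCCCCCA → Tm = 66°C (≥ 65°C)
Each additional base adds 2°C (A/T) or 4°C (G/C), so Tm is non-decreasing in n; n = 22 is the first length to reach 65°C.

n = 22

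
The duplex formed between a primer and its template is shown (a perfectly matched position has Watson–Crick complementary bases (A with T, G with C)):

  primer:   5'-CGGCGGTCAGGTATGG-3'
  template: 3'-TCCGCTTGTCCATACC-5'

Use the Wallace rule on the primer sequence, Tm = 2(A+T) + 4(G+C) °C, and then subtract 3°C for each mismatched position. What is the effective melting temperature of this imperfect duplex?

Primer base counts: A=2, T=3, G=8, C=3 → A+T=5, G+C=11
Perfect-match Tm = 2(5) + 4(11) = 10 + 44 = 54°C
Mismatches (positions where the bases are not complementary): 3 (at positions 1, 6, 7)
Effective Tm = 54 − 3×3 = 54 − 9 = 45°C

45°C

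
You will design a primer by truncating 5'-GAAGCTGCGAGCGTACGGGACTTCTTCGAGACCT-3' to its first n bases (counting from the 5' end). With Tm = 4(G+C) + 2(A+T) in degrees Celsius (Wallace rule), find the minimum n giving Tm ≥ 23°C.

First 7 bases: GAAGCTG → Tm = 22°C (< 23°C)
First 8 bases: GAAGCTGC → Tm = 26°C (≥ 23°C)
Since every base adds ≥2°C, Tm only increases with n, so the threshold is first crossed at n = 8.

n = 8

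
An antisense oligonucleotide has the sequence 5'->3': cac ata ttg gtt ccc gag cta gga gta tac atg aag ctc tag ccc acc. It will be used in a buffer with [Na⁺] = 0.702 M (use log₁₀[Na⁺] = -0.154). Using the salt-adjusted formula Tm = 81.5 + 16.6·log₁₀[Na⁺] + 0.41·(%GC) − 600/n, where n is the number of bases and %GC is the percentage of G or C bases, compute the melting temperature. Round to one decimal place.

86.9°C

Length n = 48. Counting bases: T=11, G=10, C=14, A=13
G+C = 24, so %GC = 24/48 × 100 = 50%
Salt term: 16.6 × (-0.154) = -2.556
GC term: 0.41 × 50 = 20.5; length term: −600/48 = −12.5
Tm = 81.5 + (-2.556) + 20.5 − 12.5 = 86.944 → 86.9°C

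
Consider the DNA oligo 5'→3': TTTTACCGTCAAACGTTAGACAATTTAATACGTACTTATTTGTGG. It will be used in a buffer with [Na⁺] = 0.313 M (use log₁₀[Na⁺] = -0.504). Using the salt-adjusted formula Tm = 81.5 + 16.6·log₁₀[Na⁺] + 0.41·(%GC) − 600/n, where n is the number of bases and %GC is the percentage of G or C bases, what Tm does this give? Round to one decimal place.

72.6°C

Length n = 45. Base counts: C=7, G=7, A=13, T=18
G+C = 14, so %GC = 14/45 × 100 = 31.111%
Salt term: 16.6 × (-0.504) = -8.366
GC term: 0.41 × 31.111 = 12.756; length term: −600/45 = −13.333
Tm = 81.5 + (-8.366) + 12.756 − 13.333 = 72.557 → 72.6°C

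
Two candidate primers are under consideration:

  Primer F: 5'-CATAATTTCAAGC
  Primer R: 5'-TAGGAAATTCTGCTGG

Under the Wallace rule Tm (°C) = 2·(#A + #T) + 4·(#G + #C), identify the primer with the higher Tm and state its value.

Primer R, 46°C

Primer F: A+T=9, G+C=4 → Tm = 2(9)+4(4) = 34°C
Primer R: A+T=9, G+C=7 → Tm = 2(9)+4(7) = 46°C
34°C vs 46°C → primer R is higher.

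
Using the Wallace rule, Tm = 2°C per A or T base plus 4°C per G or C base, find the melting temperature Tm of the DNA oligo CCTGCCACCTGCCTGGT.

58°C

Counting bases: C=8, G=4, T=4, A=1
AT pairs contribute 5, GC pairs contribute 12.
Tm = 2×5 + 4×12 = 58°C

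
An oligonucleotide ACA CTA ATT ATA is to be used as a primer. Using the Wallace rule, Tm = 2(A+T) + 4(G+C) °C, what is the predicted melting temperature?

28°C

Scanning the sequence gives T=4, G=0, A=6, C=2.
A+T = 10, G+C = 2
Tm = 4·2 + 2·10 = 8 + 20 = 28°C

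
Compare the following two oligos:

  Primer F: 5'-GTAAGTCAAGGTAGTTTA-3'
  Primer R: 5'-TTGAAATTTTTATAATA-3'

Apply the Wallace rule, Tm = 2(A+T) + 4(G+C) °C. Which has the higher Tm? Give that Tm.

Primer F, 48°C

Primer F: A+T=12, G+C=6 → Tm = 2(12)+4(6) = 48°C
Primer R: A+T=16, G+C=1 → Tm = 2(16)+4(1) = 36°C
48°C vs 36°C → primer F is higher.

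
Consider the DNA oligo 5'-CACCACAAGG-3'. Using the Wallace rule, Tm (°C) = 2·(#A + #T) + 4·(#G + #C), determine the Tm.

32°C

Base counts: A=4, G=2, C=4, T=0
AT pairs contribute 4, GC pairs contribute 6.
Tm = 2(4) + 4(6) = 8 + 24 = 32°C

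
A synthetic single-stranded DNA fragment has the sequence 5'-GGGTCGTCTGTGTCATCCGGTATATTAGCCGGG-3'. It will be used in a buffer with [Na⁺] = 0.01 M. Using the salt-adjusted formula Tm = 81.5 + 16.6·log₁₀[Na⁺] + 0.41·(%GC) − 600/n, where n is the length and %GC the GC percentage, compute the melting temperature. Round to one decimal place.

Length n = 33. Scanning the sequence gives T=10, A=4, G=12, C=7.
G+C = 19, so %GC = 19/33 × 100 = 57.576%
Salt term: 16.6 × (-2) = -33.2
GC term: 0.41 × 57.576 = 23.606; length term: −600/33 = −18.182
Tm = 81.5 + (-33.2) + 23.606 − 18.182 = 53.724 → 53.7°C

53.7°C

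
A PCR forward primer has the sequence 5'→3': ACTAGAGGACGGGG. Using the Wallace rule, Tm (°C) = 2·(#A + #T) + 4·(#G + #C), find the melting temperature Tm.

T=1, G=7, C=2, A=4
A+T = 5, G+C = 9
Tm = 4·9 + 2·5 = 36 + 10 = 46°C

46°C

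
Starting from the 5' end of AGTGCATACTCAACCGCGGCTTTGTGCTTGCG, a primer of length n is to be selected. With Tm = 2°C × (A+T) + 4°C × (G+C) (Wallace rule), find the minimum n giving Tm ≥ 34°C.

First 11 bases: AGTGCATACTC → Tm = 32°C (< 34°C)
First 12 bases: AGTGCATACTCA → Tm = 34°C (≥ 34°C)
Since every base adds ≥2°C, Tm only increases with n, so the threshold is first crossed at n = 12.

n = 12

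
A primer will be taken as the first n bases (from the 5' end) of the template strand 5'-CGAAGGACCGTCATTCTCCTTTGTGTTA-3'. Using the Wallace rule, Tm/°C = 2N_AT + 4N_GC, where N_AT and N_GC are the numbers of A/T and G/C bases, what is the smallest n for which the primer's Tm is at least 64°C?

First 20 bases: CGAAGGACCGTCATTCTCCT → Tm = 62°C (< 64°C)
First 21 bases: CGAAGGACCGTCATTCTCCTT → Tm = 64°C (≥ 64°C)
Each additional base adds 2°C (A/T) or 4°C (G/C), so Tm is non-decreasing in n; n = 21 is the first length to reach 64°C.

n = 21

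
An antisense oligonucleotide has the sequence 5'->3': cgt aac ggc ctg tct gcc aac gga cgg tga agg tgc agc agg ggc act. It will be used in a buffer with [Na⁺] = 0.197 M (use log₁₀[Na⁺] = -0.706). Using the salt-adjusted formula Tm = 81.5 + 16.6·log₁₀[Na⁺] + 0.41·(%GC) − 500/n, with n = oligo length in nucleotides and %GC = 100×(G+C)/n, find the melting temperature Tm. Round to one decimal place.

85.8°C

Length n = 48. A=10, C=13, G=18, T=7
G+C = 31, so %GC = 31/48 × 100 = 64.583%
Salt term: 16.6 × (-0.706) = -11.72
GC term: 0.41 × 64.583 = 26.479; length term: −500/48 = −10.417
Tm = 81.5 + (-11.72) + 26.479 − 10.417 = 85.842 → 85.8°C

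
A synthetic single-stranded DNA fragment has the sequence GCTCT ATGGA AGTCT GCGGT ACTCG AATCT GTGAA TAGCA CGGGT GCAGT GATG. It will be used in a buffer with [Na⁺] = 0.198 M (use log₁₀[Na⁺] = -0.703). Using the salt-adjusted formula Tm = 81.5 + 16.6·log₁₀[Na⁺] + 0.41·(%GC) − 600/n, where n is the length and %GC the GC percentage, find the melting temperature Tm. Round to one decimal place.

Length n = 54. Base counts: A=12, T=14, G=18, C=10
G+C = 28, so %GC = 28/54 × 100 = 51.852%
Salt term: 16.6 × (-0.703) = -11.67
GC term: 0.41 × 51.852 = 21.259; length term: −600/54 = −11.111
Tm = 81.5 + (-11.67) + 21.259 − 11.111 = 79.978 → 80.0°C

80.0°C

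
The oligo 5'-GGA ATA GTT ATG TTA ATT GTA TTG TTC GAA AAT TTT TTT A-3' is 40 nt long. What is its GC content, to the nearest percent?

Counting bases: T=20, G=7, C=1, A=12
G+C = 7 + 1 = 8 out of 40 bases
%GC = 8/40 × 100 = 20% ≈ 20%

20%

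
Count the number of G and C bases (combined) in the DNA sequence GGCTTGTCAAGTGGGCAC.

11

Counting bases: T=4, C=4, G=7, A=3
Total G or C: 7 + 4 = 11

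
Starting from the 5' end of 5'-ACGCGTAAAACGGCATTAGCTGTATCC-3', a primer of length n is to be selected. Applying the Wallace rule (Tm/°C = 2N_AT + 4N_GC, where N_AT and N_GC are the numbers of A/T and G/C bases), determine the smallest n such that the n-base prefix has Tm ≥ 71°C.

First 24 bases: ACGCGTAAAACGGCATTAGCTGTA → Tm = 70°C (< 71°C)
First 25 bases: ACGCGTAAAACGGCATTAGCTGTAT → Tm = 72°C (≥ 71°C)
Since every base adds ≥2°C, Tm only increases with n, so the threshold is first crossed at n = 25.

n = 25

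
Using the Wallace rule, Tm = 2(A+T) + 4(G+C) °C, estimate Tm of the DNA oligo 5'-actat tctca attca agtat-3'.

50°C

Counting bases: A=7, C=4, T=8, G=1
So N_AT = 15 and N_GC = 5.
Tm = 2×15 + 4×5 = 50°C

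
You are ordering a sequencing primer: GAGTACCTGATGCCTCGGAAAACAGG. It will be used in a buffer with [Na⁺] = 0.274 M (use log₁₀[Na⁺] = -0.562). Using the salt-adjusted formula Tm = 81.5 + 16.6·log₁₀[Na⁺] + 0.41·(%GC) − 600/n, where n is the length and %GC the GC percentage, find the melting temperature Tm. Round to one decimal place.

71.2°C

Length n = 26. Scanning the sequence gives A=8, C=6, T=4, G=8.
G+C = 14, so %GC = 14/26 × 100 = 53.846%
Salt term: 16.6 × (-0.562) = -9.329
GC term: 0.41 × 53.846 = 22.077; length term: −600/26 = −23.077
Tm = 81.5 + (-9.329) + 22.077 − 23.077 = 71.171 → 71.2°C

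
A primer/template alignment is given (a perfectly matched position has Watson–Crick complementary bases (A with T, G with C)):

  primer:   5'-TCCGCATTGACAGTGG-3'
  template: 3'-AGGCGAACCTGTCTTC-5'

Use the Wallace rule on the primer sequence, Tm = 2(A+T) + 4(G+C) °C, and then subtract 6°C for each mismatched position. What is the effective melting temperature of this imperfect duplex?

Primer base counts: A=3, T=4, G=5, C=4 → A+T=7, G+C=9
Perfect-match Tm = 2(7) + 4(9) = 14 + 36 = 50°C
Mismatches (positions where the bases are not complementary): 4 (at positions 6, 8, 14, 15)
Effective Tm = 50 − 4×6 = 50 − 24 = 26°C

26°C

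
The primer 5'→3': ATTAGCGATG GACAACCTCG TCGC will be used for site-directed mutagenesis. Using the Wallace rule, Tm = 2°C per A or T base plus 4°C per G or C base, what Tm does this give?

T=5, C=7, A=6, G=6
So N_AT = 11 and N_GC = 13.
Tm = 4·13 + 2·11 = 52 + 22 = 74°C

74°C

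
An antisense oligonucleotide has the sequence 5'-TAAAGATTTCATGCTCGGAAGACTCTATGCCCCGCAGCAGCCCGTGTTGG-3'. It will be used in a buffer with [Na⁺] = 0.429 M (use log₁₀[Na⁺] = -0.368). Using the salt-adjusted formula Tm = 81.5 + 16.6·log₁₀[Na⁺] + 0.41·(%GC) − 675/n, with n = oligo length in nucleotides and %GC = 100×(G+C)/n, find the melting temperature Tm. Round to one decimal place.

84.0°C

Length n = 50. Counting bases: C=14, A=11, G=13, T=12
G+C = 27, so %GC = 27/50 × 100 = 54%
Salt term: 16.6 × (-0.368) = -6.109
GC term: 0.41 × 54 = 22.14; length term: −675/50 = −13.5
Tm = 81.5 + (-6.109) + 22.14 − 13.5 = 84.031 → 84.0°C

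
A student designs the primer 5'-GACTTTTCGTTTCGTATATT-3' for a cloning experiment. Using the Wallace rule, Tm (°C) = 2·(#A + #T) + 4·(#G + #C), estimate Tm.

52°C

Scanning the sequence gives C=3, A=3, G=3, T=11.
AT pairs contribute 14, GC pairs contribute 6.
Tm = 2×14 + 4×6 = 52°C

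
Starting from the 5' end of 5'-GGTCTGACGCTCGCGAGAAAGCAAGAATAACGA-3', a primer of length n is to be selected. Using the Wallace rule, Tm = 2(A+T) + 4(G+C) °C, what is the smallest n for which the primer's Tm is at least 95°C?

First 31 bases: GGTCTGACGCTCGCGAGAAAGCAAGAATAAC → Tm = 94°C (< 95°C)
First 32 bases: GGTCTGACGCTCGCGAGAAAGCAAGAATAACG → Tm = 98°C (≥ 95°C)
Each additional base adds 2°C (A/T) or 4°C (G/C), so Tm is non-decreasing in n; n = 32 is the first length to reach 95°C.

n = 32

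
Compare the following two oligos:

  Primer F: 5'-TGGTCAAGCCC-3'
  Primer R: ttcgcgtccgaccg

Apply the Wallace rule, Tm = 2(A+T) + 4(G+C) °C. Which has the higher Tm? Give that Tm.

Primer F: A+T=4, G+C=7 → Tm = 2(4)+4(7) = 36°C
Primer R: A+T=4, G+C=10 → Tm = 2(4)+4(10) = 48°C
36°C vs 48°C → primer R is higher.

Primer R, 48°C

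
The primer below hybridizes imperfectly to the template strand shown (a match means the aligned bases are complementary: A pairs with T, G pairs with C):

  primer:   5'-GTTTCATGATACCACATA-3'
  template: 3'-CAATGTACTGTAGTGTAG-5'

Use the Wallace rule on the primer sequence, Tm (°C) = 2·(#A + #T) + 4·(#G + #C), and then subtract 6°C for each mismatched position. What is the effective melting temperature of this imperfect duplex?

24°C

Primer base counts: A=6, T=6, G=2, C=4 → A+T=12, G+C=6
Perfect-match Tm = 2(12) + 4(6) = 24 + 24 = 48°C
Mismatches (positions where the bases are not complementary): 4 (at positions 4, 10, 12, 18)
Effective Tm = 48 − 4×6 = 48 − 24 = 24°C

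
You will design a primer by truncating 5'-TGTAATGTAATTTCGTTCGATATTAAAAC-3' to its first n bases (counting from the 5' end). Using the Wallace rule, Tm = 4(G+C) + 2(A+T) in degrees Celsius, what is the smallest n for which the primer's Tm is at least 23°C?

n = 10

First 9 bases: TGTAATGTA → Tm = 22°C (< 23°C)
First 10 bases: TGTAATGTAA → Tm = 24°C (≥ 23°C)
Each additional base adds 2°C (A/T) or 4°C (G/C), so Tm is non-decreasing in n; n = 10 is the first length to reach 23°C.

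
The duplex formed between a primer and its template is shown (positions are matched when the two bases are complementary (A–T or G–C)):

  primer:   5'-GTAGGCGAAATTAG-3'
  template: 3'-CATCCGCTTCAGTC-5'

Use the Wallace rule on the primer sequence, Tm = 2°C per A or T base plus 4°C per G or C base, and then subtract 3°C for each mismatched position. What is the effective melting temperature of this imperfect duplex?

Primer base counts: A=5, T=3, G=5, C=1 → A+T=8, G+C=6
Perfect-match Tm = 2(8) + 4(6) = 16 + 24 = 40°C
Mismatches (positions where the bases are not complementary): 2 (at positions 10, 12)
Effective Tm = 40 − 2×3 = 40 − 6 = 34°C

34°C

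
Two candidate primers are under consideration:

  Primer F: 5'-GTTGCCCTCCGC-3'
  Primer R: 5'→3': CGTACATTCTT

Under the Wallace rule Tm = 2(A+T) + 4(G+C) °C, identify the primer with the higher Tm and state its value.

Primer F, 42°C

Primer F: A+T=3, G+C=9 → Tm = 2(3)+4(9) = 42°C
Primer R: A+T=7, G+C=4 → Tm = 2(7)+4(4) = 30°C
42°C vs 30°C → primer F is higher.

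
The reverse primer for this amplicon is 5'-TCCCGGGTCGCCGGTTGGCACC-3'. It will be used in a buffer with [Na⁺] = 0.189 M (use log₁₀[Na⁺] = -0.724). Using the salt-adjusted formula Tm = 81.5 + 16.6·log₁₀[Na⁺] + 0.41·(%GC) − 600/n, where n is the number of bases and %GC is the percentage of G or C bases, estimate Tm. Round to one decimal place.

Length n = 22. Counting bases: G=8, A=1, T=4, C=9
G+C = 17, so %GC = 17/22 × 100 = 77.273%
Salt term: 16.6 × (-0.724) = -12.018
GC term: 0.41 × 77.273 = 31.682; length term: −600/22 = −27.273
Tm = 81.5 + (-12.018) + 31.682 − 27.273 = 73.891 → 73.9°C

73.9°C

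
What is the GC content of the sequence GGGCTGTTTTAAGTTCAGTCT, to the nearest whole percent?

A=3, C=3, G=6, T=9
G+C = 6 + 3 = 9 out of 21 bases
%GC = 9/21 × 100 = 42.86% ≈ 43%

43%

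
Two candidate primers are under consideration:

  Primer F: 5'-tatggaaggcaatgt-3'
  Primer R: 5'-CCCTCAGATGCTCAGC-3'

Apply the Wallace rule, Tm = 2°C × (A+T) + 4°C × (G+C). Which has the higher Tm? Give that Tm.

Primer R, 52°C

Primer F: A+T=9, G+C=6 → Tm = 2(9)+4(6) = 42°C
Primer R: A+T=6, G+C=10 → Tm = 2(6)+4(10) = 52°C
42°C vs 52°C → primer R is higher.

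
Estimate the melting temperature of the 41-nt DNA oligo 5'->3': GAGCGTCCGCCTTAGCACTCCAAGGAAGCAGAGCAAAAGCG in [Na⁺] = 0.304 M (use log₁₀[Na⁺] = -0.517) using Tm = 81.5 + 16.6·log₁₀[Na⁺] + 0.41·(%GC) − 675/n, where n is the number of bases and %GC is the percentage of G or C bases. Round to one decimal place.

80.5°C

Length n = 41. C=12, G=12, T=4, A=13
G+C = 24, so %GC = 24/41 × 100 = 58.537%
Salt term: 16.6 × (-0.517) = -8.582
GC term: 0.41 × 58.537 = 24; length term: −675/41 = −16.463
Tm = 81.5 + (-8.582) + 24 − 16.463 = 80.455 → 80.5°C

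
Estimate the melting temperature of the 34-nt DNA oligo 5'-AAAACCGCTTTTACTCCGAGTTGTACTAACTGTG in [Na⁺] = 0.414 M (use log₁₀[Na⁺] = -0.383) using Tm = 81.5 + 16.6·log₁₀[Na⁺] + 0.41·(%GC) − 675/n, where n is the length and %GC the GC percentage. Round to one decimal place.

Length n = 34. Counting bases: C=8, T=11, A=9, G=6
G+C = 14, so %GC = 14/34 × 100 = 41.176%
Salt term: 16.6 × (-0.383) = -6.358
GC term: 0.41 × 41.176 = 16.882; length term: −675/34 = −19.853
Tm = 81.5 + (-6.358) + 16.882 − 19.853 = 72.171 → 72.2°C

72.2°C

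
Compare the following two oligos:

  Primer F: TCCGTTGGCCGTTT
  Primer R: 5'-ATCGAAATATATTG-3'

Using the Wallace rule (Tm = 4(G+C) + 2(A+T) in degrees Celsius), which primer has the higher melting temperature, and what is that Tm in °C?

Primer F, 44°C

Primer F: A+T=6, G+C=8 → Tm = 2(6)+4(8) = 44°C
Primer R: A+T=11, G+C=3 → Tm = 2(11)+4(3) = 34°C
44°C vs 34°C → primer F is higher.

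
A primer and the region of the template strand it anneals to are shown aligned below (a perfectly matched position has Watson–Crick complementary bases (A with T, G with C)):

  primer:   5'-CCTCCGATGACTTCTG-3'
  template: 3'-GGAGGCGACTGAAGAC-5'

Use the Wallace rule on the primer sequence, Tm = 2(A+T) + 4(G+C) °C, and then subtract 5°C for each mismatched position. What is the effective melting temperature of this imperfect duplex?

45°C

Primer base counts: A=2, T=5, G=3, C=6 → A+T=7, G+C=9
Perfect-match Tm = 2(7) + 4(9) = 14 + 36 = 50°C
Mismatches (positions where the bases are not complementary): 1 (at position 7)
Effective Tm = 50 − 1×5 = 50 − 5 = 45°C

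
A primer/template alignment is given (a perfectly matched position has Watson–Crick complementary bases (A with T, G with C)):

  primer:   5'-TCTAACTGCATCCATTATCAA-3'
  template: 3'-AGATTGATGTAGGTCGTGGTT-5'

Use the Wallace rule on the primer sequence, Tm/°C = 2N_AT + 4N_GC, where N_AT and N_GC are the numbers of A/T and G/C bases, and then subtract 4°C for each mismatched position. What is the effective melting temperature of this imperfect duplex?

Primer base counts: A=7, T=7, G=1, C=6 → A+T=14, G+C=7
Perfect-match Tm = 2(14) + 4(7) = 28 + 28 = 56°C
Mismatches (positions where the bases are not complementary): 4 (at positions 8, 15, 16, 18)
Effective Tm = 56 − 4×4 = 56 − 16 = 40°C

40°C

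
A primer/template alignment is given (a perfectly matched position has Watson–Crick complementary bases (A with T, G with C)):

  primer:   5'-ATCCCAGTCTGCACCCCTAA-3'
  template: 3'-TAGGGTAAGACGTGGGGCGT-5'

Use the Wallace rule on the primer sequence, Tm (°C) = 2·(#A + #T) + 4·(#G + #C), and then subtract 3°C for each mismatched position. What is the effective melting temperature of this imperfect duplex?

Primer base counts: A=5, T=4, G=2, C=9 → A+T=9, G+C=11
Perfect-match Tm = 2(9) + 4(11) = 18 + 44 = 62°C
Mismatches (positions where the bases are not complementary): 3 (at positions 7, 18, 19)
Effective Tm = 62 − 3×3 = 62 − 9 = 53°C

53°C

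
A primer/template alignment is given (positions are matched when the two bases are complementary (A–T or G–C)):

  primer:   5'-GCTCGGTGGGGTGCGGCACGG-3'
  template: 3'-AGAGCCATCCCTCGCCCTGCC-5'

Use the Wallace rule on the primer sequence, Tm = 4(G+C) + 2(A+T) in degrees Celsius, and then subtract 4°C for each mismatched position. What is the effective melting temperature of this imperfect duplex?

Primer base counts: A=1, T=3, G=12, C=5 → A+T=4, G+C=17
Perfect-match Tm = 2(4) + 4(17) = 8 + 68 = 76°C
Mismatches (positions where the bases are not complementary): 4 (at positions 1, 8, 12, 17)
Effective Tm = 76 − 4×4 = 76 − 16 = 60°C

60°C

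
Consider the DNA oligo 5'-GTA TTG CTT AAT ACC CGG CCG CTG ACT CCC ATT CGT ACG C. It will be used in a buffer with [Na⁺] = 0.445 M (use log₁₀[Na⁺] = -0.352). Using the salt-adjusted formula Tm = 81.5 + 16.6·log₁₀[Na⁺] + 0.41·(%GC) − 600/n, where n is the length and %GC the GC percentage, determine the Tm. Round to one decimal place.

Length n = 40. C=14, T=11, A=7, G=8
G+C = 22, so %GC = 22/40 × 100 = 55%
Salt term: 16.6 × (-0.352) = -5.843
GC term: 0.41 × 55 = 22.55; length term: −600/40 = −15
Tm = 81.5 + (-5.843) + 22.55 − 15 = 83.207 → 83.2°C

83.2°C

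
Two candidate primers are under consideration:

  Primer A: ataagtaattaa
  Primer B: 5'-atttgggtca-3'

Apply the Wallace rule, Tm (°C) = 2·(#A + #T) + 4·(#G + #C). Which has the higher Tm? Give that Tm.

Primer B, 28°C

Primer A: A+T=11, G+C=1 → Tm = 2(11)+4(1) = 26°C
Primer B: A+T=6, G+C=4 → Tm = 2(6)+4(4) = 28°C
26°C vs 28°C → primer B is higher.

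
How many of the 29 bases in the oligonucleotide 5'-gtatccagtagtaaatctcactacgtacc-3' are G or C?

12

Counting bases: A=9, T=8, C=8, G=4
G+C = 4 + 8 = 12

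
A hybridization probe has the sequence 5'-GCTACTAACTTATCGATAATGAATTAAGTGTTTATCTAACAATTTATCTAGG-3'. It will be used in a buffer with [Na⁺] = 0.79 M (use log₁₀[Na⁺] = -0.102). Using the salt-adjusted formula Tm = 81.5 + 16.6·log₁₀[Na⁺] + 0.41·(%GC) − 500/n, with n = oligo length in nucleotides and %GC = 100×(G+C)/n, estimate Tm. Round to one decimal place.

Length n = 52. Counting bases: C=7, A=18, T=20, G=7
G+C = 14, so %GC = 14/52 × 100 = 26.923%
Salt term: 16.6 × (-0.102) = -1.693
GC term: 0.41 × 26.923 = 11.038; length term: −500/52 = −9.615
Tm = 81.5 + (-1.693) + 11.038 − 9.615 = 81.23 → 81.2°C

81.2°C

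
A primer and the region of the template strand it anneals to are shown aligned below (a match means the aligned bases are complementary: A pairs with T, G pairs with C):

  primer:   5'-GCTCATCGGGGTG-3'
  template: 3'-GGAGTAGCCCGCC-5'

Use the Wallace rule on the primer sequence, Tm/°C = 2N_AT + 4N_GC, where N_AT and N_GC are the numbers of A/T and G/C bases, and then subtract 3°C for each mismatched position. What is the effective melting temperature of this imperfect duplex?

35°C

Primer base counts: A=1, T=3, G=6, C=3 → A+T=4, G+C=9
Perfect-match Tm = 2(4) + 4(9) = 8 + 36 = 44°C
Mismatches (positions where the bases are not complementary): 3 (at positions 1, 11, 12)
Effective Tm = 44 − 3×3 = 44 − 9 = 35°C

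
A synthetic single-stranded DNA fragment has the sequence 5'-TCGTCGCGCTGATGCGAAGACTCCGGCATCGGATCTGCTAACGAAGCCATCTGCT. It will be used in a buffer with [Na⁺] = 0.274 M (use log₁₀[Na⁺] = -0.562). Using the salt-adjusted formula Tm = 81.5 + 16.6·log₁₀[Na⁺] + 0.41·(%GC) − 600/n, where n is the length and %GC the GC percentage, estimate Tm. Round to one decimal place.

Length n = 55. Scanning the sequence gives C=17, T=12, G=15, A=11.
G+C = 32, so %GC = 32/55 × 100 = 58.182%
Salt term: 16.6 × (-0.562) = -9.329
GC term: 0.41 × 58.182 = 23.855; length term: −600/55 = −10.909
Tm = 81.5 + (-9.329) + 23.855 − 10.909 = 85.117 → 85.1°C

85.1°C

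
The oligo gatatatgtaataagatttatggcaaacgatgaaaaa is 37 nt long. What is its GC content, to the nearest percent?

24%

G=7, C=2, A=18, T=10
G+C = 7 + 2 = 9 out of 37 bases
%GC = 9/37 × 100 = 24.32% ≈ 24%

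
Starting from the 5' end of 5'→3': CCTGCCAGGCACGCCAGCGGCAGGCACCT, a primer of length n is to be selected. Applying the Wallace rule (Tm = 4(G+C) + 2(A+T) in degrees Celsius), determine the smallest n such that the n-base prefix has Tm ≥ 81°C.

n = 23

First 22 bases: CCTGCCAGGCACGCCAGCGGCA → Tm = 78°C (< 81°C)
First 23 bases: CCTGCCAGGCACGCCAGCGGCAG → Tm = 82°C (≥ 81°C)
Each additional base adds 2°C (A/T) or 4°C (G/C), so Tm is non-decreasing in n; n = 23 is the first length to reach 81°C.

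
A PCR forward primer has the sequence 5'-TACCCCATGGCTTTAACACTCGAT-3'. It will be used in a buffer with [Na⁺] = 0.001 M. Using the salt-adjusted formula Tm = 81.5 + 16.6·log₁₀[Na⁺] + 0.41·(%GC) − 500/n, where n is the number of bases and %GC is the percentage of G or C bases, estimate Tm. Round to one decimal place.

29.7°C

Length n = 24. Base counts: G=3, C=8, A=6, T=7
G+C = 11, so %GC = 11/24 × 100 = 45.833%
Salt term: 16.6 × (-3) = -49.8
GC term: 0.41 × 45.833 = 18.792; length term: −500/24 = −20.833
Tm = 81.5 + (-49.8) + 18.792 − 20.833 = 29.659 → 29.7°C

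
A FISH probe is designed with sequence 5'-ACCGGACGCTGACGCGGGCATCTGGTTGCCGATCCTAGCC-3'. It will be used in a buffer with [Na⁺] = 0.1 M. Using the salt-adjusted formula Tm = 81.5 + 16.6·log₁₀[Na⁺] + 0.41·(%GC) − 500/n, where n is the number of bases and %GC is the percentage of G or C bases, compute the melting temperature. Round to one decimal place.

Length n = 40. Base counts: C=14, A=6, G=13, T=7
G+C = 27, so %GC = 27/40 × 100 = 67.5%
Salt term: 16.6 × (-1) = -16.6
GC term: 0.41 × 67.5 = 27.675; length term: −500/40 = −12.5
Tm = 81.5 + (-16.6) + 27.675 − 12.5 = 80.075 → 80.1°C

80.1°C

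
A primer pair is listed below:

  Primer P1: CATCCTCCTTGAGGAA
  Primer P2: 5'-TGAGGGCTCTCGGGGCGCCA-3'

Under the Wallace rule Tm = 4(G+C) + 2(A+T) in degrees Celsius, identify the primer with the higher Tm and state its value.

Primer P2, 70°C

Primer P1: A+T=8, G+C=8 → Tm = 2(8)+4(8) = 48°C
Primer P2: A+T=5, G+C=15 → Tm = 2(5)+4(15) = 70°C
48°C vs 70°C → primer P2 is higher.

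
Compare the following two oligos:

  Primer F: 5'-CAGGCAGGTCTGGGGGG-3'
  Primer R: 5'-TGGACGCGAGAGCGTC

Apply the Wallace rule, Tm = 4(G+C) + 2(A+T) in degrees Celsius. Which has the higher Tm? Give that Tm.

Primer F: A+T=4, G+C=13 → Tm = 2(4)+4(13) = 60°C
Primer R: A+T=5, G+C=11 → Tm = 2(5)+4(11) = 54°C
60°C vs 54°C → primer F is higher.

Primer F, 60°C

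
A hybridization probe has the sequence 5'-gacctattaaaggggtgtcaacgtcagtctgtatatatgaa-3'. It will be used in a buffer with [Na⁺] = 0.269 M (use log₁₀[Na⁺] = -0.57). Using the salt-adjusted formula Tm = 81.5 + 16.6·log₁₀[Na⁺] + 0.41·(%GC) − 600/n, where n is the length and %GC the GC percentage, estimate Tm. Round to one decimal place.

73.4°C

Length n = 41. Base counts: A=13, C=6, T=12, G=10
G+C = 16, so %GC = 16/41 × 100 = 39.024%
Salt term: 16.6 × (-0.57) = -9.462
GC term: 0.41 × 39.024 = 16; length term: −600/41 = −14.634
Tm = 81.5 + (-9.462) + 16 − 14.634 = 73.404 → 73.4°C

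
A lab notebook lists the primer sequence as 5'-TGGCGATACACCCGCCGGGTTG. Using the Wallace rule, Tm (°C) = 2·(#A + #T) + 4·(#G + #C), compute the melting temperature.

Base counts: C=7, A=3, T=4, G=8
So N_AT = 7 and N_GC = 15.
Tm = 2(7) + 4(15) = 14 + 60 = 74°C

74°C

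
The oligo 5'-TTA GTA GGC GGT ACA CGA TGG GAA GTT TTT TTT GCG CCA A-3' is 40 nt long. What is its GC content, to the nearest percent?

45%

Counting bases: A=9, G=12, T=13, C=6
G+C = 12 + 6 = 18 out of 40 bases
%GC = 18/40 × 100 = 45% ≈ 45%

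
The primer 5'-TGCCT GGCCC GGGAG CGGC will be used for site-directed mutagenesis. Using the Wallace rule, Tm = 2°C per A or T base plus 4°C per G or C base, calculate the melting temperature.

70°C

Base counts: C=7, T=2, G=9, A=1
AT pairs contribute 3, GC pairs contribute 16.
Tm = 2(3) + 4(16) = 6 + 64 = 70°C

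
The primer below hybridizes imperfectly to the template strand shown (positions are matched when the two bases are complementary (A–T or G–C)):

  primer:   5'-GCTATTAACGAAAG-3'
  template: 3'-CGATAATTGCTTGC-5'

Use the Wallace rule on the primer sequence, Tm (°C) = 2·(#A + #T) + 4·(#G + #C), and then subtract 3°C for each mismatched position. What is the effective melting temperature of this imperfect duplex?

Primer base counts: A=6, T=3, G=3, C=2 → A+T=9, G+C=5
Perfect-match Tm = 2(9) + 4(5) = 18 + 20 = 38°C
Mismatches (positions where the bases are not complementary): 1 (at position 13)
Effective Tm = 38 − 1×3 = 38 − 3 = 35°C

35°C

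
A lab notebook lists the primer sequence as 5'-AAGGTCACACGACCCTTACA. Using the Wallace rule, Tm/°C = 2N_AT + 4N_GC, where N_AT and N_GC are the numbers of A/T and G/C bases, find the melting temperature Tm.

C=7, T=3, A=7, G=3
AT pairs contribute 10, GC pairs contribute 10.
Tm = 4·10 + 2·10 = 40 + 20 = 60°C

60°C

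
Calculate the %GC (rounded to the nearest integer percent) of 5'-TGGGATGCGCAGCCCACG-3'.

Counting bases: G=7, T=2, C=6, A=3
G+C = 7 + 6 = 13 out of 18 bases
%GC = 13/18 × 100 = 72.22% ≈ 72%

72%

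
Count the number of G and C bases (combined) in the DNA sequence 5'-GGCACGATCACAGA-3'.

8

Scanning the sequence gives G=4, T=1, C=4, A=5.
Total G or C: 4 + 4 = 8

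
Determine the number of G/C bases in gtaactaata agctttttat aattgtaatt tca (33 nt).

Counting bases: A=12, G=3, C=3, T=15
G+C = 3 + 3 = 6

6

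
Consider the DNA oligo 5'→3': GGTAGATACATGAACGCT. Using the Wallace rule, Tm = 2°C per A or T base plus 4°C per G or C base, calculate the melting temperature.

Scanning the sequence gives G=5, T=4, A=6, C=3.
A+T = 10, G+C = 8
Tm = 2×10 + 4×8 = 52°C

52°C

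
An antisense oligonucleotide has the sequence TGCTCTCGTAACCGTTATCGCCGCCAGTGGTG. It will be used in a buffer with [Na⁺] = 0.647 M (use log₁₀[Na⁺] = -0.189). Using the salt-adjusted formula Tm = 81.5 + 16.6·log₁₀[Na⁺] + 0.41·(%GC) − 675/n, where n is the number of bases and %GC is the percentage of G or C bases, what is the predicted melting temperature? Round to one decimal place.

81.6°C

Length n = 32. T=9, C=10, A=4, G=9
G+C = 19, so %GC = 19/32 × 100 = 59.375%
Salt term: 16.6 × (-0.189) = -3.137
GC term: 0.41 × 59.375 = 24.344; length term: −675/32 = −21.094
Tm = 81.5 + (-3.137) + 24.344 − 21.094 = 81.613 → 81.6°C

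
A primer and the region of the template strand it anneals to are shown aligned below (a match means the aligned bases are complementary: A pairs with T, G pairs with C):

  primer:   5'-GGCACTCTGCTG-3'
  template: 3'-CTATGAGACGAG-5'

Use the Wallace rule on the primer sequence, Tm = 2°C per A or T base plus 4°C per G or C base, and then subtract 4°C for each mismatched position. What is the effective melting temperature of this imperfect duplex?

Primer base counts: A=1, T=3, G=4, C=4 → A+T=4, G+C=8
Perfect-match Tm = 2(4) + 4(8) = 8 + 32 = 40°C
Mismatches (positions where the bases are not complementary): 3 (at positions 2, 3, 12)
Effective Tm = 40 − 3×4 = 40 − 12 = 28°C

28°C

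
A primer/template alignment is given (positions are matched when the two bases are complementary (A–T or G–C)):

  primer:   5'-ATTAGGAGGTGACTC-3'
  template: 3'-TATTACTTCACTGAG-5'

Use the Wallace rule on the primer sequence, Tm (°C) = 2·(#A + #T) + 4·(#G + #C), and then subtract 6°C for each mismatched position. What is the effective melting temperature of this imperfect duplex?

26°C

Primer base counts: A=4, T=4, G=5, C=2 → A+T=8, G+C=7
Perfect-match Tm = 2(8) + 4(7) = 16 + 28 = 44°C
Mismatches (positions where the bases are not complementary): 3 (at positions 3, 5, 8)
Effective Tm = 44 − 3×6 = 44 − 18 = 26°C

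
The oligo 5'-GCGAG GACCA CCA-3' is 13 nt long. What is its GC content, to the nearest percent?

Counting bases: A=4, C=5, G=4, T=0
G+C = 4 + 5 = 9 out of 13 bases
%GC = 9/13 × 100 = 69.23% ≈ 69%

69%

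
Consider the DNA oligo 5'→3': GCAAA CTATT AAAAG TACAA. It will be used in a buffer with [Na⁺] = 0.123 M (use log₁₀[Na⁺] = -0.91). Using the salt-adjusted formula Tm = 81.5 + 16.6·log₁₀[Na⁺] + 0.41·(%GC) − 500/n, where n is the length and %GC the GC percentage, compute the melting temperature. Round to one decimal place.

Length n = 20. Base counts: G=2, C=3, A=11, T=4
G+C = 5, so %GC = 5/20 × 100 = 25%
Salt term: 16.6 × (-0.91) = -15.106
GC term: 0.41 × 25 = 10.25; length term: −500/20 = −25
Tm = 81.5 + (-15.106) + 10.25 − 25 = 51.644 → 51.6°C

51.6°C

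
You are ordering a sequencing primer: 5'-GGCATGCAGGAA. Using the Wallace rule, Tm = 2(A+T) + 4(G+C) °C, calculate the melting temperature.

38°C

Scanning the sequence gives A=4, G=5, T=1, C=2.
A+T = 5, G+C = 7
Tm = 2(5) + 4(7) = 10 + 28 = 38°C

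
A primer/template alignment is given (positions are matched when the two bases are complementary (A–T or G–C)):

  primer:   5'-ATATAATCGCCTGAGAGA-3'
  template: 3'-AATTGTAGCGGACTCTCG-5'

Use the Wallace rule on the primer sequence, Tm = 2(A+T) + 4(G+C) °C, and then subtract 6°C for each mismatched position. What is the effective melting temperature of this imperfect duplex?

26°C

Primer base counts: A=7, T=4, G=4, C=3 → A+T=11, G+C=7
Perfect-match Tm = 2(11) + 4(7) = 22 + 28 = 50°C
Mismatches (positions where the bases are not complementary): 4 (at positions 1, 4, 5, 18)
Effective Tm = 50 − 4×6 = 50 − 24 = 26°C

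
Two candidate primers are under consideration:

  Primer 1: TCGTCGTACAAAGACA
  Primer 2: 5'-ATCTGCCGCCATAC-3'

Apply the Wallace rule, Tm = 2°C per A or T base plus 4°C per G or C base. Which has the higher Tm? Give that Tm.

Primer 1, 46°C

Primer 1: A+T=9, G+C=7 → Tm = 2(9)+4(7) = 46°C
Primer 2: A+T=6, G+C=8 → Tm = 2(6)+4(8) = 44°C
46°C vs 44°C → primer 1 is higher.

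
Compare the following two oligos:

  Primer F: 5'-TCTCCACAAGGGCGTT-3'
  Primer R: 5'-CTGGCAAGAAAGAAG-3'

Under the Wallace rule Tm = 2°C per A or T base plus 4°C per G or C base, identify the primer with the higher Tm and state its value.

Primer F, 50°C

Primer F: A+T=7, G+C=9 → Tm = 2(7)+4(9) = 50°C
Primer R: A+T=8, G+C=7 → Tm = 2(8)+4(7) = 44°C
50°C vs 44°C → primer F is higher.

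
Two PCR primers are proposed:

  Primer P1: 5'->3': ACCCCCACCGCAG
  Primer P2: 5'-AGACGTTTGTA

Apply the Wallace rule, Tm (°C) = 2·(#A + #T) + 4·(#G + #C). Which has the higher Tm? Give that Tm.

Primer P1, 46°C

Primer P1: A+T=3, G+C=10 → Tm = 2(3)+4(10) = 46°C
Primer P2: A+T=7, G+C=4 → Tm = 2(7)+4(4) = 30°C
46°C vs 30°C → primer P1 is higher.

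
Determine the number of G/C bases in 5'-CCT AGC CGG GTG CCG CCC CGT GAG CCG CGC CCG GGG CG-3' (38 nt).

C=17, T=3, A=2, G=16
G+C = 16 + 17 = 33

33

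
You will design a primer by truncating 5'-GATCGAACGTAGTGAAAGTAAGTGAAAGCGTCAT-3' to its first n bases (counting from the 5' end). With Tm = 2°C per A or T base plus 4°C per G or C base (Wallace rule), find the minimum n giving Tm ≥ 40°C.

First 13 bases: GATCGAACGTAGT → Tm = 38°C (< 40°C)
First 14 bases: GATCGAACGTAGTG → Tm = 42°C (≥ 40°C)
Since every base adds ≥2°C, Tm only increases with n, so the threshold is first crossed at n = 14.

n = 14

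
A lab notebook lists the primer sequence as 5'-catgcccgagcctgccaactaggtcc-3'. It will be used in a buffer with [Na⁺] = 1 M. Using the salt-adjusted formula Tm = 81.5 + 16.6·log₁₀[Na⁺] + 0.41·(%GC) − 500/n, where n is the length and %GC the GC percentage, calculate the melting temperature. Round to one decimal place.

Length n = 26. T=4, C=11, G=6, A=5
G+C = 17, so %GC = 17/26 × 100 = 65.385%
Salt term: 16.6 × (0) = 0
GC term: 0.41 × 65.385 = 26.808; length term: −500/26 = −19.231
Tm = 81.5 + (0) + 26.808 − 19.231 = 89.077 → 89.1°C

89.1°C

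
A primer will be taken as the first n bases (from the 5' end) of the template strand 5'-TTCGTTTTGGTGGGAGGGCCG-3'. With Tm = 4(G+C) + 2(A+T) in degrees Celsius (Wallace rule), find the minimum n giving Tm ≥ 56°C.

n = 18

First 17 bases: TTCGTTTTGGTGGGAGG → Tm = 52°C (< 56°C)
First 18 bases: TTCGTTTTGGTGGGAGGG → Tm = 56°C (≥ 56°C)
Each additional base adds 2°C (A/T) or 4°C (G/C), so Tm is non-decreasing in n; n = 18 is the first length to reach 56°C.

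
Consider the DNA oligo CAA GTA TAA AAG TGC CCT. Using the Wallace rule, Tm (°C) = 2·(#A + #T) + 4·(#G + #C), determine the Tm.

Counting bases: G=3, A=7, T=4, C=4
A+T = 11, G+C = 7
Tm = 4·7 + 2·11 = 28 + 22 = 50°C

50°C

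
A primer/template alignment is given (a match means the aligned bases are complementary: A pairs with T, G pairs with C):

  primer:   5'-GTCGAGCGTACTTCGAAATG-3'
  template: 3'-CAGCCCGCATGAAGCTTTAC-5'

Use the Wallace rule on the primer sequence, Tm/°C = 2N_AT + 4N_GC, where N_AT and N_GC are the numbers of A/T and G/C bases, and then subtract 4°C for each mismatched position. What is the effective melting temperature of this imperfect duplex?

Primer base counts: A=5, T=5, G=6, C=4 → A+T=10, G+C=10
Perfect-match Tm = 2(10) + 4(10) = 20 + 40 = 60°C
Mismatches (positions where the bases are not complementary): 1 (at position 5)
Effective Tm = 60 − 1×4 = 60 − 4 = 56°C

56°C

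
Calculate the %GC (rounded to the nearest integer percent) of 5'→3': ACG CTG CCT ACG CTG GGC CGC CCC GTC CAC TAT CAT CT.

66%

Base counts: C=17, T=8, A=5, G=8
G+C = 8 + 17 = 25 out of 38 bases
%GC = 25/38 × 100 = 65.79% ≈ 66%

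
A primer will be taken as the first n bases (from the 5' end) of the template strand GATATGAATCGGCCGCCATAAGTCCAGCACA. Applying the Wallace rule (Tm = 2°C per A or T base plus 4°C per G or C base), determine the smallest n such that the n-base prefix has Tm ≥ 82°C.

n = 27

First 26 bases: GATATGAATCGGCCGCCATAAGTCCA → Tm = 78°C (< 82°C)
First 27 bases: GATATGAATCGGCCGCCATAAGTCCAG → Tm = 82°C (≥ 82°C)
Since every base adds ≥2°C, Tm only increases with n, so the threshold is first crossed at n = 27.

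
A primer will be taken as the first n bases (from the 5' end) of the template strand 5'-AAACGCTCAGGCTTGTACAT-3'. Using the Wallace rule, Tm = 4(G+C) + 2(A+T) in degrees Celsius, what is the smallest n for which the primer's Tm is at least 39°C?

First 12 bases: AAACGCTCAGGC → Tm = 38°C (< 39°C)
First 13 bases: AAACGCTCAGGCT → Tm = 40°C (≥ 39°C)
Since every base adds ≥2°C, Tm only increases with n, so the threshold is first crossed at n = 13.

n = 13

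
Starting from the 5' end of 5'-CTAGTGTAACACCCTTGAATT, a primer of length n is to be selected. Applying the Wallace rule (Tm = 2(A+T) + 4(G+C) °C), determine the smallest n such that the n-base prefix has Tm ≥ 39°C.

n = 14

First 13 bases: CTAGTGTAACACC → Tm = 38°C (< 39°C)
First 14 bases: CTAGTGTAACACCC → Tm = 42°C (≥ 39°C)
Since every base adds ≥2°C, Tm only increases with n, so the threshold is first crossed at n = 14.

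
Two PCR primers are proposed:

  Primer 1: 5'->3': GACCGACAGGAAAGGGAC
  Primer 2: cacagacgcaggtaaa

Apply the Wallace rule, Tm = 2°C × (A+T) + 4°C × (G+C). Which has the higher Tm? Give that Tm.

Primer 1, 58°C

Primer 1: A+T=7, G+C=11 → Tm = 2(7)+4(11) = 58°C
Primer 2: A+T=8, G+C=8 → Tm = 2(8)+4(8) = 48°C
58°C vs 48°C → primer 1 is higher.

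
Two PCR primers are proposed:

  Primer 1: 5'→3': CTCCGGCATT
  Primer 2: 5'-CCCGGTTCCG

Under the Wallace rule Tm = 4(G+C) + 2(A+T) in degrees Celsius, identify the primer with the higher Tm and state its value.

Primer 1: A+T=4, G+C=6 → Tm = 2(4)+4(6) = 32°C
Primer 2: A+T=2, G+C=8 → Tm = 2(2)+4(8) = 36°C
32°C vs 36°C → primer 2 is higher.

Primer 2, 36°C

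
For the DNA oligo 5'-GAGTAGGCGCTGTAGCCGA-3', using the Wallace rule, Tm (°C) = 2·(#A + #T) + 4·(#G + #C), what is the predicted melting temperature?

Scanning the sequence gives C=4, G=8, A=4, T=3.
So N_AT = 7 and N_GC = 12.
Tm = 2×7 + 4×12 = 62°C

62°C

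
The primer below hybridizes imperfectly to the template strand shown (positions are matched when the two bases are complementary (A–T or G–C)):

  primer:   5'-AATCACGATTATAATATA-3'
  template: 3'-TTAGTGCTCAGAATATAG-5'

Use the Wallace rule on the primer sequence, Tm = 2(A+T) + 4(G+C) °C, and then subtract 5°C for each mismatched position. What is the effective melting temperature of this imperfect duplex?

Primer base counts: A=9, T=6, G=1, C=2 → A+T=15, G+C=3
Perfect-match Tm = 2(15) + 4(3) = 30 + 12 = 42°C
Mismatches (positions where the bases are not complementary): 4 (at positions 9, 11, 13, 18)
Effective Tm = 42 − 4×5 = 42 − 20 = 22°C

22°C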